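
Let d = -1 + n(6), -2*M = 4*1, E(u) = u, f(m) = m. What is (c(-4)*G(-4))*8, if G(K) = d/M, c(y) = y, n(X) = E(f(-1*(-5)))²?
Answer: 384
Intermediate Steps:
M = -2 ≈ -2.0000
n(X) = 25 (n(X) = (-1*(-5))² = 5² = 25)
d = 24 (d = -1 + 25 = 24)
G(K) = -12 (G(K) = 24/(-2) = 24*(-½) = -12)
(c(-4)*G(-4))*8 = -4*(-12)*8 = 48*8 = 384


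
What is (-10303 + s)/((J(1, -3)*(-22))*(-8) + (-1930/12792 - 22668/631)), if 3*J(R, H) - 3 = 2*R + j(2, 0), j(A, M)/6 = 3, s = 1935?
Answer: -11257403456/1766716191 ≈ -6.3719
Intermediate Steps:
j(A, M) = 18 (j(A, M) = 6*3 = 18)
J(R, H) = 7 + 2*R/3 (J(R, H) = 1 + (2*R + 18)/3 = 1 + (18 + 2*R)/3 = 1 + (6 + 2*R/3) = 7 + 2*R/3)
(-10303 + s)/((J(1, -3)*(-22))*(-8) + (-1930/12792 - 22668/631)) = (-10303 + 1935)/(((7 + (⅔)*1)*(-22))*(-8) + (-1930/12792 - 22668/631)) = -8368/(((7 + ⅔)*(-22))*(-8) + (-1930*1/12792 - 22668*1/631)) = -8368/(((23/3)*(-22))*(-8) + (-965/6396 - 22668/631)) = -8368/(-506/3*(-8) - 145593443/4035876) = -8368/(4048/3 - 145593443/4035876) = -8368/1766716191/1345292 = -8368*1345292/1766716191 = -11257403456/1766716191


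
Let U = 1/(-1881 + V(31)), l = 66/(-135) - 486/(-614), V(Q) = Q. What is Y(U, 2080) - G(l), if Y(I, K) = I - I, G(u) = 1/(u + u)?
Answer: -13815/8362 ≈ -1.6521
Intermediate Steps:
l = 4181/13815 (l = 66*(-1/135) - 486*(-1/614) = -22/45 + 243/307 = 4181/13815 ≈ 0.30264)
U = -1/1850 (U = 1/(-1881 + 31) = 1/(-1850) = -1/1850 ≈ -0.00054054)
G(u) = 1/(2*u)
Y(I, K) = 0
Y(U, 2080) - G(l) = 0 - 1/(2*4181/13815) = 0 - 13815/(2*4181) = 0 - 1*13815/8362 = 0 - 13815/8362 = -13815/8362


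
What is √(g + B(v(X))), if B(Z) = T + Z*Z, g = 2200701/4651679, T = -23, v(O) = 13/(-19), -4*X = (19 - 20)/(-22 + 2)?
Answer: 5*I*√6892356291181603/88381901 ≈ 4.6967*I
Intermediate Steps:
X = -1/80 (X = -(19 - 20)/(4*(-22 + 2)) = -(-1)/(4*(-20)) = -(-1)*(-1)/(4*20) = -¼*1/20 = -1/80 ≈ -0.012500)
v(O) = -13/19 (v(O) = 13*(-1/19) = -13/19)
g = 2200701/4651679 (g = 2200701*(1/4651679) = 2200701/4651679 ≈ 0.47310)
B(Z) = -23 + Z² (B(Z) = -23 + Z*Z = -23 + Z²)
√(g + B(v(X))) = √(2200701/4651679 + (-23 + (-13/19)²)) = √(2200701/4651679 + (-23 + 169/361)) = √(2200701/4651679 - 8134/361) = √(-37042303925/1679256119) = 5*I*√6892356291181603/88381901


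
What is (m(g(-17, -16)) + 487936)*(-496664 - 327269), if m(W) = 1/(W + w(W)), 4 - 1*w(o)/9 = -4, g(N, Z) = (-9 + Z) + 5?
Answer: -20905382582909/52 ≈ -4.0203e+11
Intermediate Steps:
g(N, Z) = -4 + Z
w(o) = 72 (w(o) = 36 - 9*(-4) = 36 + 36 = 72)
m(W) = 1/(72 + W) (m(W) = 1/(W + 72) = 1/(72 + W))
(m(g(-17, -16)) + 487936)*(-496664 - 327269) = (1/(72 + (-4 - 16)) + 487936)*(-496664 - 327269) = (1/(72 - 20) + 487936)*(-823933) = (1/52 + 487936)*(-823933) = (25372673/52)*(-823933) = -20905382582909/52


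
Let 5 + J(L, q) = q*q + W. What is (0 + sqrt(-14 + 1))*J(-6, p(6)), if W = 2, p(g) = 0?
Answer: -3*I*sqrt(13) ≈ -10.817*I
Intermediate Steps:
J(L, q) = -3 + q**2 (J(L, q) = -5 + (q*q + 2) = -5 + (q**2 + 2) = -5 + (2 + q**2) = -3 + q**2)
(0 + sqrt(-14 + 1))*J(-6, p(6)) = (0 + sqrt(-14 + 1))*(-3 + 0**2) = (0 + sqrt(-13))*(-3 + 0) = (0 + I*sqrt(13))*(-3) = (I*sqrt(13))*(-3) = -3*I*sqrt(13)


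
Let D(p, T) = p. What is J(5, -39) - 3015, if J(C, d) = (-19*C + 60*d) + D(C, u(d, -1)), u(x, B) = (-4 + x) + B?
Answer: -5445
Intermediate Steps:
u(x, B) = -4 + B + x
J(C, d) = -18*C + 60*d (J(C, d) = (-19*C + 60*d) + C = -18*C + 60*d)
J(5, -39) - 3015 = (-18*5 + 60*(-39)) - 3015 = (-90 - 2340) - 3015 = -2430 - 3015 = -5445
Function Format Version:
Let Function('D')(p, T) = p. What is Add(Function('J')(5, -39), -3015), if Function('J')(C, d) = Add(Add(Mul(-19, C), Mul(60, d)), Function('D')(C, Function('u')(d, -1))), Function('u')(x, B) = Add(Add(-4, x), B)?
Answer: -5445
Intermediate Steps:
Function('u')(x, B) = Add(-4, B, x)
Function('J')(C, d) = Add(Mul(-18, C), Mul(60, d)) (Function('J')(C, d) = Add(Add(Mul(-19, C), Mul(60, d)), C) = Add(Mul(-18, C), Mul(60, d)))
Add(Function('J')(5, -39), -3015) = Add(Add(Mul(-18, 5), Mul(60, -39)), -3015) = Add(Add(-90, -2340), -3015) = Add(-2430, -3015) = -5445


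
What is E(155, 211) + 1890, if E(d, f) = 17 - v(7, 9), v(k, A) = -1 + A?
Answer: 1899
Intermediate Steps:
E(d, f) = 9 (E(d, f) = 17 - (-1 + 9) = 17 - 1*8 = 17 - 8 = 9)
E(155, 211) + 1890 = 9 + 1890 = 1899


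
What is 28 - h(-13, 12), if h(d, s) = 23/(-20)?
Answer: 583/20 ≈ 29.150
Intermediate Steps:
h(d, s) = -23/20 (h(d, s) = 23*(-1/20) = -23/20)
28 - h(-13, 12) = 28 - 1*(-23/20) = 28 + 23/20 = 583/20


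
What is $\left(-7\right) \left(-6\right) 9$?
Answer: $378$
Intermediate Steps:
$\left(-7\right) \left(-6\right) 9 = 42 \cdot 9 = 378$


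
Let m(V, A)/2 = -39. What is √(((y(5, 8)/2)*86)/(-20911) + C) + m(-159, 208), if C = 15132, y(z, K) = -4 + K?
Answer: -78 + 2*√1654191211970/20911 ≈ 45.012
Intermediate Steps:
m(V, A) = -78 (m(V, A) = 2*(-39) = -78)
√(((y(5, 8)/2)*86)/(-20911) + C) + m(-159, 208) = √((((-4 + 8)/2)*86)/(-20911) + 15132) - 78 = √(((4*(½))*86)*(-1/20911) + 15132) - 78 = √((2*86)*(-1/20911) + 15132) - 78 = √(172*(-1/20911) + 15132) - 78 = √(-172/20911 + 15132) - 78 = √(316425080/20911) - 78 = 2*√1654191211970/20911 - 78 = -78 + 2*√1654191211970/20911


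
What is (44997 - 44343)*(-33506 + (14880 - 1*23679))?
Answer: -27667470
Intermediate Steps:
(44997 - 44343)*(-33506 + (14880 - 1*23679)) = 654*(-33506 + (14880 - 23679)) = 654*(-33506 - 8799) = 654*(-42305) = -27667470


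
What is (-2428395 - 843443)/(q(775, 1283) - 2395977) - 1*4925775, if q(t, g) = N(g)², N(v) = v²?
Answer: -6673456224921214219/1354803299972 ≈ -4.9258e+6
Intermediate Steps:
q(t, g) = g⁴ (q(t, g) = (g²)² = g⁴)
(-2428395 - 843443)/(q(775, 1283) - 2395977) - 1*4925775 = (-2428395 - 843443)/(1283⁴ - 2395977) - 1*4925775 = -3271838/(2709608995921 - 2395977) - 4925775 = -3271838/2709606599944 - 4925775 = -3271838*1/2709606599944 - 4925775 = -1635919/1354803299972 - 4925775 = -6673456224921214219/1354803299972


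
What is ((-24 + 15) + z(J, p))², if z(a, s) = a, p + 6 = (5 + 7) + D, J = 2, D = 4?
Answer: 49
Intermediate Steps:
p = 10 (p = -6 + ((5 + 7) + 4) = -6 + (12 + 4) = -6 + 16 = 10)
((-24 + 15) + z(J, p))² = ((-24 + 15) + 2)² = (-9 + 2)² = (-7)² = 49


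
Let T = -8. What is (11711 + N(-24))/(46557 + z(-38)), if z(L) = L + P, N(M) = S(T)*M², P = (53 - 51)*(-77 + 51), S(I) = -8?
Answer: 7103/46467 ≈ 0.15286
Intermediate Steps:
P = -52 (P = 2*(-26) = -52)
N(M) = -8*M²
z(L) = -52 + L (z(L) = L - 52 = -52 + L)
(11711 + N(-24))/(46557 + z(-38)) = (11711 - 8*(-24)²)/(46557 + (-52 - 38)) = (11711 - 8*576)/(46557 - 90) = (11711 - 4608)/46467 = 7103*(1/46467) = 7103/46467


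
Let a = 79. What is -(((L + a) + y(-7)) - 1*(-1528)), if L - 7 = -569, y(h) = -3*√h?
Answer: -1045 + 3*I*√7 ≈ -1045.0 + 7.9373*I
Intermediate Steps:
L = -562 (L = 7 - 569 = -562)
-(((L + a) + y(-7)) - 1*(-1528)) = -(((-562 + 79) - 3*I*√7) - 1*(-1528)) = -((-483 - 3*I*√7) + 1528) = -(1045 - 3*I*√7) = -1045 + 3*I*√7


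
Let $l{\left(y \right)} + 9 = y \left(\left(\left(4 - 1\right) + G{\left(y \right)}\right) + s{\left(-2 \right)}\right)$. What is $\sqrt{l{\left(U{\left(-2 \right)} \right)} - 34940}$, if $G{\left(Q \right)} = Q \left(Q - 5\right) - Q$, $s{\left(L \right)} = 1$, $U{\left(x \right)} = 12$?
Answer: $i \sqrt{34037} \approx 184.49 i$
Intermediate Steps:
$G{\left(Q \right)} = - Q + Q \left(-5 + Q\right)$ ($G{\left(Q \right)} = Q \left(-5 + Q\right) - Q = - Q + Q \left(-5 + Q\right)$)
$l{\left(y \right)} = -9 + y \left(4 + y \left(-6 + y\right)\right)$ ($l{\left(y \right)} = -9 + y \left(\left(\left(4 - 1\right) + y \left(-6 + y\right)\right) + 1\right) = -9 + y \left(\left(3 + y \left(-6 + y\right)\right) + 1\right) = -9 + y \left(4 + y \left(-6 + y\right)\right)$)
$\sqrt{l{\left(U{\left(-2 \right)} \right)} - 34940} = \sqrt{\left(-9 + 4 \cdot 12 + 12^{2} \left(-6 + 12\right)\right) - 34940} = \sqrt{\left(-9 + 48 + 144 \cdot 6\right) - 34940} = \sqrt{\left(-9 + 48 + 864\right) - 34940} = \sqrt{903 - 34940} = \sqrt{-34037} = i \sqrt{34037}$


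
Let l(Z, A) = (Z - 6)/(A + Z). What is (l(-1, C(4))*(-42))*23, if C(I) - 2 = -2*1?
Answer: -6762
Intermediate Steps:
C(I) = 0 (C(I) = 2 - 2*1 = 2 - 2 = 0)
l(Z, A) = (-6 + Z)/(A + Z)
(l(-1, C(4))*(-42))*23 = (((-6 - 1)/(0 - 1))*(-42))*23 = ((-7/(-1))*(-42))*23 = (-1*(-7)*(-42))*23 = (7*(-42))*23 = -294*23 = -6762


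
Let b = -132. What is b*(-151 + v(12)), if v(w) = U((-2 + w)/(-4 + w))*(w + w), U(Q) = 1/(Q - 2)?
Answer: 24156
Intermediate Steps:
U(Q) = 1/(-2 + Q)
v(w) = 2*w/(-2 + (-2 + w)/(-4 + w)) (v(w) = (w + w)/(-2 + (-2 + w)/(-4 + w)) = (2*w)/(-2 + (-2 + w)/(-4 + w)) = 2*w/(-2 + (-2 + w)/(-4 + w)))
b*(-151 + v(12)) = -132*(-151 + 2*12*(4 - 1*12)/(-6 + 12)) = -132*(-151 + 2*12*(4 - 12)/6) = -132*(-151 + 2*12*(1/6)*(-8)) = -132*(-151 - 32) = -132*(-183) = 24156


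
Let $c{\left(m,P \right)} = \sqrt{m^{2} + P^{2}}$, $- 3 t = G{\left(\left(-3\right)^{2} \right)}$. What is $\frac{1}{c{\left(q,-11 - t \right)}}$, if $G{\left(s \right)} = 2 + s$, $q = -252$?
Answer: $\frac{3 \sqrt{143005}}{286010} \approx 0.0039666$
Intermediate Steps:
$t = - \frac{11}{3}$ ($t = - \frac{2 + \left(-3\right)^{2}}{3} = - \frac{2 + 9}{3} = \left(- \frac{1}{3}\right) 11 = - \frac{11}{3} \approx -3.6667$)
$c{\left(m,P \right)} = \sqrt{P^{2} + m^{2}}$
$\frac{1}{c{\left(q,-11 - t \right)}} = \frac{1}{\sqrt{\left(-11 - - \frac{11}{3}\right)^{2} + \left(-252\right)^{2}}} = \frac{1}{\sqrt{\left(-11 + \frac{11}{3}\right)^{2} + 63504}} = \frac{1}{\sqrt{\left(- \frac{22}{3}\right)^{2} + 63504}} = \frac{1}{\sqrt{\frac{484}{9} + 63504}} = \frac{1}{\sqrt{\frac{572020}{9}}} = \frac{1}{\frac{2}{3} \sqrt{143005}} = \frac{3 \sqrt{143005}}{286010}$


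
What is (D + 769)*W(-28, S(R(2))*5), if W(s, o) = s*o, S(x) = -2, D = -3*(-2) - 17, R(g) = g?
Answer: 212240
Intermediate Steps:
D = -11 (D = 6 - 17 = -11)
W(s, o) = o*s
(D + 769)*W(-28, S(R(2))*5) = (-11 + 769)*(-2*5*(-28)) = 758*(-10*(-28)) = 758*280 = 212240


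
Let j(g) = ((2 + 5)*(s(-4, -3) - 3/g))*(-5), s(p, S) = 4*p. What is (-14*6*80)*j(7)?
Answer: -3864000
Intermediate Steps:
j(g) = 560 + 105/g (j(g) = ((2 + 5)*(4*(-4) - 3/g))*(-5) = (7*(-16 - 3/g))*(-5) = (-112 - 21/g)*(-5) = 560 + 105/g)
(-14*6*80)*j(7) = (-14*6*80)*(560 + 105/7) = (-84*80)*(560 + 105*(⅐)) = -6720*(560 + 15) = -6720*575 = -3864000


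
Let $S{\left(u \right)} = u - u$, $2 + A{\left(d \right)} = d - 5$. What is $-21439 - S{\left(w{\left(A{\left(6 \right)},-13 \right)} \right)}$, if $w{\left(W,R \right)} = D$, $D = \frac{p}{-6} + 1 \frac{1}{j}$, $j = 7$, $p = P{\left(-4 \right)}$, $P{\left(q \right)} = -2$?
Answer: $-21439$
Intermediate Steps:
$p = -2$
$A{\left(d \right)} = -7 + d$ ($A{\left(d \right)} = -2 + \left(d - 5\right) = -2 + \left(-5 + d\right) = -7 + d$)
$D = \frac{10}{21}$ ($D = - \frac{2}{-6} + 1 \cdot \frac{1}{7} = \left(-2\right) \left(- \frac{1}{6}\right) + 1 \cdot \frac{1}{7} = \frac{1}{3} + \frac{1}{7} = \frac{10}{21} \approx 0.47619$)
$w{\left(W,R \right)} = \frac{10}{21}$
$S{\left(u \right)} = 0$
$-21439 - S{\left(w{\left(A{\left(6 \right)},-13 \right)} \right)} = -21439 - 0 = -21439 + 0 = -21439$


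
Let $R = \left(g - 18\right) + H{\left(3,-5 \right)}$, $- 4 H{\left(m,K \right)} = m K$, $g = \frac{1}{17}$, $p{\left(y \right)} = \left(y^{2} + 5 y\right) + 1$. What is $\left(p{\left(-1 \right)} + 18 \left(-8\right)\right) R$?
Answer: $\frac{141855}{68} \approx 2086.1$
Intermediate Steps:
$p{\left(y \right)} = 1 + y^{2} + 5 y$
$g = \frac{1}{17} \approx 0.058824$
$H{\left(m,K \right)} = - \frac{K m}{4}$ ($H{\left(m,K \right)} = - \frac{m K}{4} = - \frac{K m}{4}$)
$R = - \frac{965}{68}$ ($R = \left(\frac{1}{17} - 18\right) - \left(- \frac{5}{4}\right) 3 = - \frac{305}{17} + \frac{15}{4} = - \frac{965}{68} \approx -14.191$)
$\left(p{\left(-1 \right)} + 18 \left(-8\right)\right) R = \left(\left(1 + \left(-1\right)^{2} + 5 \left(-1\right)\right) + 18 \left(-8\right)\right) \left(- \frac{965}{68}\right) = \left(\left(1 + 1 - 5\right) - 144\right) \left(- \frac{965}{68}\right) = \left(-3 - 144\right) \left(- \frac{965}{68}\right) = \left(-147\right) \left(- \frac{965}{68}\right) = \frac{141855}{68}$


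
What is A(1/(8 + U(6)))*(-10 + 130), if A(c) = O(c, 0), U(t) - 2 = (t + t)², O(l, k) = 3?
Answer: 360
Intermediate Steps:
U(t) = 2 + 4*t² (U(t) = 2 + (t + t)² = 2 + (2*t)² = 2 + 4*t²)
A(c) = 3
A(1/(8 + U(6)))*(-10 + 130) = 3*(-10 + 130) = 3*120 = 360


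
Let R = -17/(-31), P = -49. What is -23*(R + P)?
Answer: 34546/31 ≈ 1114.4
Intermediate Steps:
R = 17/31 (R = -17*(-1/31) = 17/31 ≈ 0.54839)
-23*(R + P) = -23*(17/31 - 49) = -23*(-1502/31) = 34546/31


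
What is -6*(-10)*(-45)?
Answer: -2700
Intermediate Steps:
-6*(-10)*(-45) = 60*(-45) = -2700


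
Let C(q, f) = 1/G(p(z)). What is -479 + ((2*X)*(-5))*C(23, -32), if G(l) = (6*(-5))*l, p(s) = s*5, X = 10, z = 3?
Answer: -4309/9 ≈ -478.78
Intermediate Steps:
p(s) = 5*s
G(l) = -30*l
C(q, f) = -1/450 (C(q, f) = 1/(-150*3) = 1/(-30*15) = 1/(-450) = -1/450)
-479 + ((2*X)*(-5))*C(23, -32) = -479 + ((2*10)*(-5))*(-1/450) = -479 + (20*(-5))*(-1/450) = -479 - 100*(-1/450) = -479 + 2/9 = -4309/9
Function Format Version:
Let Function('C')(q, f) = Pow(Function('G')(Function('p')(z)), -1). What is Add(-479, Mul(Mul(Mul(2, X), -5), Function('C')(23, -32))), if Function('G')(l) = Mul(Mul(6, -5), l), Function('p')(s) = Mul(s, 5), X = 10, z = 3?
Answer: Rational(-4309, 9) ≈ -478.78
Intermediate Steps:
Function('p')(s) = Mul(5, s)
Function('G')(l) = Mul(-30, l)
Function('C')(q, f) = Rational(-1, 450) (Function('C')(q, f) = Pow(Mul(-30, Mul(5, 3)), -1) = Pow(Mul(-30, 15), -1) = Pow(-450, -1) = Rational(-1, 450))
Add(-479, Mul(Mul(Mul(2, X), -5), Function('C')(23, -32))) = Add(-479, Mul(Mul(Mul(2, 10), -5), Rational(-1, 450))) = Add(-479, Mul(Mul(20, -5), Rational(-1, 450))) = Add(-479, Mul(-100, Rational(-1, 450))) = Add(-479, Rational(2, 9)) = Rational(-4309, 9)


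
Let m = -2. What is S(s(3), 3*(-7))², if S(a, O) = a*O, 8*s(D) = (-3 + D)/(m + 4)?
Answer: 0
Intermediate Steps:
s(D) = -3/16 + D/16 (s(D) = ((-3 + D)/(-2 + 4))/8 = ((-3 + D)/2)/8 = ((-3 + D)*(½))/8 = (-3/2 + D/2)/8 = -3/16 + D/16)
S(a, O) = O*a
S(s(3), 3*(-7))² = ((3*(-7))*(-3/16 + (1/16)*3))² = (-21*(-3/16 + 3/16))² = (-21*0)² = 0² = 0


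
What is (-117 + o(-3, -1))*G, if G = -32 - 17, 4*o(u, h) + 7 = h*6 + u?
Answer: 5929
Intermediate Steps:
o(u, h) = -7/4 + u/4 + 3*h/2 (o(u, h) = -7/4 + (h*6 + u)/4 = -7/4 + (6*h + u)/4 = -7/4 + (u + 6*h)/4 = -7/4 + (u/4 + 3*h/2) = -7/4 + u/4 + 3*h/2)
G = -49
(-117 + o(-3, -1))*G = (-117 + (-7/4 + (1/4)*(-3) + (3/2)*(-1)))*(-49) = (-117 + (-7/4 - 3/4 - 3/2))*(-49) = (-117 - 4)*(-49) = -121*(-49) = 5929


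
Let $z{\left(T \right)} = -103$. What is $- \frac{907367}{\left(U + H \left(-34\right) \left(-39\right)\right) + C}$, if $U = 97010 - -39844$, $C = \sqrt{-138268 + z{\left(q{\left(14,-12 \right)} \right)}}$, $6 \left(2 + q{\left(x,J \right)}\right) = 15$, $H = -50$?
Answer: $- \frac{64018371318}{4978005287} + \frac{907367 i \sqrt{138371}}{4978005287} \approx -12.86 + 0.067803 i$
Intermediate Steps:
$q{\left(x,J \right)} = \frac{1}{2}$ ($q{\left(x,J \right)} = -2 + \frac{1}{6} \cdot 15 = -2 + \frac{5}{2} = \frac{1}{2}$)
$C = i \sqrt{138371}$ ($C = \sqrt{-138268 - 103} = \sqrt{-138371} = i \sqrt{138371} \approx 371.98 i$)
$U = 136854$ ($U = 97010 + 39844 = 136854$)
$- \frac{907367}{\left(U + H \left(-34\right) \left(-39\right)\right) + C} = - \frac{907367}{\left(136854 + \left(-50\right) \left(-34\right) \left(-39\right)\right) + i \sqrt{138371}} = - \frac{907367}{\left(136854 + 1700 \left(-39\right)\right) + i \sqrt{138371}} = - \frac{907367}{\left(136854 - 66300\right) + i \sqrt{138371}} = - \frac{907367}{70554 + i \sqrt{138371}}$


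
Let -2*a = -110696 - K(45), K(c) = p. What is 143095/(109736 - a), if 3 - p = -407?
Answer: 143095/54183 ≈ 2.6410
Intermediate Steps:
p = 410 (p = 3 - 1*(-407) = 3 + 407 = 410)
K(c) = 410
a = 55553 (a = -(-110696 - 1*410)/2 = -(-110696 - 410)/2 = -1/2*(-111106) = 55553)
143095/(109736 - a) = 143095/(109736 - 1*55553) = 143095/(109736 - 55553) = 143095/54183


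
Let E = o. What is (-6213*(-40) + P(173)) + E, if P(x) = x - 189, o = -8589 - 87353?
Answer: 152562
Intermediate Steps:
o = -95942
E = -95942
P(x) = -189 + x
(-6213*(-40) + P(173)) + E = (-6213*(-40) + (-189 + 173)) - 95942 = (248520 - 16) - 95942 = 248504 - 95942 = 152562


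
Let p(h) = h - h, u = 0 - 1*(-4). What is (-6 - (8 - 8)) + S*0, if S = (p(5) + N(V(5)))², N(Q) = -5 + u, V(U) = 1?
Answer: -6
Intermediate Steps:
u = 4 (u = 0 + 4 = 4)
p(h) = 0
N(Q) = -1 (N(Q) = -5 + 4 = -1)
S = 1 (S = (0 - 1)² = (-1)² = 1)
(-6 - (8 - 8)) + S*0 = (-6 - (8 - 8)) + 1*0 = (-6 - 1*0) + 0 = (-6 + 0) + 0 = -6 + 0 = -6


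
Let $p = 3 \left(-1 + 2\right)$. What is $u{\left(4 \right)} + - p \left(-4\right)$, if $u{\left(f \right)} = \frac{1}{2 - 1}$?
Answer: $13$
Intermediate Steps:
$p = 3$ ($p = 3 \cdot 1 = 3$)
$u{\left(f \right)} = 1$ ($u{\left(f \right)} = 1^{-1} = 1$)
$u{\left(4 \right)} + - p \left(-4\right) = 1 + \left(-1\right) 3 \left(-4\right) = 1 - -12 = 1 + 12 = 13$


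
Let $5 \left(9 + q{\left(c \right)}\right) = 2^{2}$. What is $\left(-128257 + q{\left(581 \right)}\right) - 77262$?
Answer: $- \frac{1027636}{5} \approx -2.0553 \cdot 10^{5}$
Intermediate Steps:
$q{\left(c \right)} = - \frac{41}{5}$ ($q{\left(c \right)} = -9 + \frac{2^{2}}{5} = -9 + \frac{1}{5} \cdot 4 = -9 + \frac{4}{5} = - \frac{41}{5}$)
$\left(-128257 + q{\left(581 \right)}\right) - 77262 = \left(-128257 - \frac{41}{5}\right) - 77262 = - \frac{641326}{5} - 77262 = - \frac{1027636}{5}$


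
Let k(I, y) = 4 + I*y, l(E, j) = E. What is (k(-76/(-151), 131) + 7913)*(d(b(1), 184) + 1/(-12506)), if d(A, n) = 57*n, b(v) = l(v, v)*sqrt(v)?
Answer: 4273156998733/51038 ≈ 8.3725e+7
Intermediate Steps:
b(v) = v**(3/2) (b(v) = v*sqrt(v) = v**(3/2))
(k(-76/(-151), 131) + 7913)*(d(b(1), 184) + 1/(-12506)) = ((4 - 76/(-151)*131) + 7913)*(57*184 + 1/(-12506)) = ((4 - 76*(-1/151)*131) + 7913)*(10488 - 1/12506) = ((4 + (76/151)*131) + 7913)*(131162927/12506) = ((4 + 9956/151) + 7913)*(131162927/12506) = (10560/151 + 7913)*(131162927/12506) = (1205423/151)*(131162927/12506) = 4273156998733/51038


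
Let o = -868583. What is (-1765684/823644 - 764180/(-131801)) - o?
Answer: 23572812688226272/27139275711 ≈ 8.6859e+5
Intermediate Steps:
(-1765684/823644 - 764180/(-131801)) - o = (-1765684/823644 - 764180/(-131801)) - 1*(-868583) = (-1765684*1/823644 - 764180*(-1/131801)) + 868583 = (-441421/205911 + 764180/131801) + 868583 = 99173338759/27139275711 + 868583 = 23572812688226272/27139275711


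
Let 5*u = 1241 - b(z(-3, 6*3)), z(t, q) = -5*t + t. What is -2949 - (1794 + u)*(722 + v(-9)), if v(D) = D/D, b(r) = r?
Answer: -7388622/5 ≈ -1.4777e+6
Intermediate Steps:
z(t, q) = -4*t
v(D) = 1
u = 1229/5 (u = (1241 - (-4)*(-3))/5 = (1241 - 1*12)/5 = (1241 - 12)/5 = (1/5)*1229 = 1229/5 ≈ 245.80)
-2949 - (1794 + u)*(722 + v(-9)) = -2949 - (1794 + 1229/5)*(722 + 1) = -2949 - 10199*723/5 = -2949 - 1*7373877/5 = -2949 - 7373877/5 = -7388622/5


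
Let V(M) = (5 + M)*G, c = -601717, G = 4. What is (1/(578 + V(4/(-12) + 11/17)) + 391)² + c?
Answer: -419227693201299/934035844 ≈ -4.4883e+5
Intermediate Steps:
V(M) = 20 + 4*M (V(M) = (5 + M)*4 = 20 + 4*M)
(1/(578 + V(4/(-12) + 11/17)) + 391)² + c = (1/(578 + (20 + 4*(4/(-12) + 11/17))) + 391)² - 601717 = (1/(578 + (20 + 4*(4*(-1/12) + 11*(1/17)))) + 391)² - 601717 = (1/(578 + (20 + 4*(-⅓ + 11/17))) + 391)² - 601717 = (1/(578 + (20 + 4*(16/51))) + 391)² - 601717 = (1/(578 + (20 + 64/51)) + 391)² - 601717 = (1/(578 + 1084/51) + 391)² - 601717 = (1/(30562/51) + 391)² - 601717 = (51/30562 + 391)² - 601717 = (11949793/30562)² - 601717 = 142797552742849/934035844 - 601717 = -419227693201299/934035844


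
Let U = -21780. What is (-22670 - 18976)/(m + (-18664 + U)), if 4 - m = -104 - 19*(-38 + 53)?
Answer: 3786/3641 ≈ 1.0398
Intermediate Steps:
m = 393 (m = 4 - (-104 - 19*(-38 + 53)) = 4 - (-104 - 19*15) = 4 - (-104 - 285) = 4 - 1*(-389) = 4 + 389 = 393)
(-22670 - 18976)/(m + (-18664 + U)) = (-22670 - 18976)/(393 + (-18664 - 21780)) = -41646/(393 - 40444) = -41646/(-40051) = -41646*(-1/40051) = 3786/3641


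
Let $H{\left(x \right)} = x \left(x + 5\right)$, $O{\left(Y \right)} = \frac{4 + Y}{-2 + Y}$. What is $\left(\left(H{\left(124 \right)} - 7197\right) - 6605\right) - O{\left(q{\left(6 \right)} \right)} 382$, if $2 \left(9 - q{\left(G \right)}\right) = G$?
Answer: $1239$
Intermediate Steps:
$q{\left(G \right)} = 9 - \frac{G}{2}$
$O{\left(Y \right)} = \frac{4 + Y}{-2 + Y}$
$H{\left(x \right)} = x \left(5 + x\right)$
$\left(\left(H{\left(124 \right)} - 7197\right) - 6605\right) - O{\left(q{\left(6 \right)} \right)} 382 = \left(\left(124 \left(5 + 124\right) - 7197\right) - 6605\right) - \frac{4 + \left(9 - 3\right)}{-2 + \left(9 - 3\right)} 382 = \left(\left(124 \cdot 129 - 7197\right) - 6605\right) - \frac{4 + \left(9 - 3\right)}{-2 + \left(9 - 3\right)} 382 = \left(\left(15996 - 7197\right) - 6605\right) - \frac{4 + 6}{-2 + 6} \cdot 382 = \left(8799 - 6605\right) - \frac{1}{4} \cdot 10 \cdot 382 = 2194 - \frac{1}{4} \cdot 10 \cdot 382 = 2194 - \frac{5}{2} \cdot 382 = 2194 - 955 = 1239$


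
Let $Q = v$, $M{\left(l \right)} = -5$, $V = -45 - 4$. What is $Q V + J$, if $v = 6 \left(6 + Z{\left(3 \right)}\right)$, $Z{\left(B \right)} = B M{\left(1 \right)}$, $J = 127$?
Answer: $2773$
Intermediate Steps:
$V = -49$
$Z{\left(B \right)} = - 5 B$ ($Z{\left(B \right)} = B \left(-5\right) = - 5 B$)
$v = -54$ ($v = 6 \left(6 - 15\right) = 6 \left(-9\right) = -54$)
$Q = -54$
$Q V + J = \left(-54\right) \left(-49\right) + 127 = 2646 + 127 = 2773$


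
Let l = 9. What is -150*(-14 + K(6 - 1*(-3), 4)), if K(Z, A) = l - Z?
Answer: 2100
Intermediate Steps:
K(Z, A) = 9 - Z
-150*(-14 + K(6 - 1*(-3), 4)) = -150*(-14 + (9 - (6 - 1*(-3)))) = -150*(-14 + (9 - (6 + 3))) = -150*(-14 + (9 - 1*9)) = -150*(-14 + (9 - 9)) = -150*(-14 + 0) = -150*(-14) = 2100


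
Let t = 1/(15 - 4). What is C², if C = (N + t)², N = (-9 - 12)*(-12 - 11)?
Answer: 797418304051216/14641 ≈ 5.4465e+10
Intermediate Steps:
t = 1/11 ≈ 0.090909
N = 483 (N = -21*(-23) = 483)
C = 28238596/121 (C = (483 + 1/11)² = (5314/11)² = 28238596/121 ≈ 2.3338e+5)
C² = (28238596/121)² = 797418304051216/14641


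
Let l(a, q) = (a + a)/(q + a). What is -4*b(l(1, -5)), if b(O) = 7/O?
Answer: 56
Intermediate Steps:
l(a, q) = 2*a/(a + q) (l(a, q) = (2*a)/(a + q) = 2*a/(a + q))
-4*b(l(1, -5)) = -28/(2*1/(1 - 5)) = -28/(2*1/(-4)) = -28/(2*1*(-1/4)) = -28/(-1/2) = -28*(-2) = -4*(-14) = 56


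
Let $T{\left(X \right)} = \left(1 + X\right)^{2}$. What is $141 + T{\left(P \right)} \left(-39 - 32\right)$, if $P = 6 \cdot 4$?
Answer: $-44234$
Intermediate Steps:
$P = 24$
$141 + T{\left(P \right)} \left(-39 - 32\right) = 141 + \left(1 + 24\right)^{2} \left(-39 - 32\right) = 141 + 25^{2} \left(-39 - 32\right) = 141 + 625 \left(-71\right) = 141 - 44375 = -44234$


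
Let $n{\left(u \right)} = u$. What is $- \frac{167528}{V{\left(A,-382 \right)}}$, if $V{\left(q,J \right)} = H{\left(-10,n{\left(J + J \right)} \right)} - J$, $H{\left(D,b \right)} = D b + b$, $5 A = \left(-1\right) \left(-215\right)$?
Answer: $- \frac{83764}{3629} \approx -23.082$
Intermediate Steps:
$A = 43$ ($A = \frac{\left(-1\right) \left(-215\right)}{5} = \frac{1}{5} \cdot 215 = 43$)
$H{\left(D,b \right)} = b + D b$
$V{\left(q,J \right)} = - 19 J$ ($V{\left(q,J \right)} = \left(J + J\right) \left(1 - 10\right) - J = 2 J \left(-9\right) - J = - 18 J - J = - 19 J$)
$- \frac{167528}{V{\left(A,-382 \right)}} = - \frac{167528}{\left(-19\right) \left(-382\right)} = - \frac{167528}{7258} = \left(-167528\right) \frac{1}{7258} = - \frac{83764}{3629}$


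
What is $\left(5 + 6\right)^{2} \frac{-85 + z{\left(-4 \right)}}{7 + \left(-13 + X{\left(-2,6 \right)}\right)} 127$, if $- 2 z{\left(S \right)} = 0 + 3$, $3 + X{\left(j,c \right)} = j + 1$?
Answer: $\frac{2658491}{20} \approx 1.3292 \cdot 10^{5}$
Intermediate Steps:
$X{\left(j,c \right)} = -2 + j$ ($X{\left(j,c \right)} = -3 + \left(j + 1\right) = -3 + \left(1 + j\right) = -2 + j$)
$z{\left(S \right)} = - \frac{3}{2}$ ($z{\left(S \right)} = - \frac{0 + 3}{2} = \left(- \frac{1}{2}\right) 3 = - \frac{3}{2}$)
$\left(5 + 6\right)^{2} \frac{-85 + z{\left(-4 \right)}}{7 + \left(-13 + X{\left(-2,6 \right)}\right)} 127 = \left(5 + 6\right)^{2} \frac{-85 - \frac{3}{2}}{7 - 17} \cdot 127 = 11^{2} \left(- \frac{173}{2 \left(7 - 17\right)}\right) 127 = 121 \left(- \frac{173}{2 \left(7 - 17\right)}\right) 127 = 121 \left(- \frac{173}{2 \left(-10\right)}\right) 127 = 121 \left(\left(- \frac{173}{2}\right) \left(- \frac{1}{10}\right)\right) 127 = 121 \cdot \frac{173}{20} \cdot 127 = \frac{20933}{20} \cdot 127 = \frac{2658491}{20}$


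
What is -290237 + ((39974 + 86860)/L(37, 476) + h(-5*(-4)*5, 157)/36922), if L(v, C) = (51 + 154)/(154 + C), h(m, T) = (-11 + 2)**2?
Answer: 150692235695/1513802 ≈ 99546.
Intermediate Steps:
h(m, T) = 81 (h(m, T) = (-9)**2 = 81)
L(v, C) = 205/(154 + C)
-290237 + ((39974 + 86860)/L(37, 476) + h(-5*(-4)*5, 157)/36922) = -290237 + ((39974 + 86860)/((205/(154 + 476))) + 81/36922) = -290237 + (126834/((205/630)) + 81*(1/36922)) = -290237 + (126834/((205*(1/630))) + 81/36922) = -290237 + (126834/(41/126) + 81/36922) = -290237 + (126834*(126/41) + 81/36922) = -290237 + (15981084/41 + 81/36922) = -290237 + 590053586769/1513802 = 150692235695/1513802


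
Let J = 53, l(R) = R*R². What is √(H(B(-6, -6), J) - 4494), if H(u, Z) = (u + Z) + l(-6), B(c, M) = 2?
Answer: 7*I*√95 ≈ 68.228*I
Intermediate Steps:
l(R) = R³
H(u, Z) = -216 + Z + u (H(u, Z) = (u + Z) + (-6)³ = (Z + u) - 216 = -216 + Z + u)
√(H(B(-6, -6), J) - 4494) = √((-216 + 53 + 2) - 4494) = √(-161 - 4494) = √(-4655) = 7*I*√95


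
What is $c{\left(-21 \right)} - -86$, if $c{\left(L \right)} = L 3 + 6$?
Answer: $29$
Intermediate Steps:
$c{\left(L \right)} = 6 + 3 L$ ($c{\left(L \right)} = 3 L + 6 = 6 + 3 L$)
$c{\left(-21 \right)} - -86 = \left(6 + 3 \left(-21\right)\right) - -86 = \left(6 - 63\right) + 86 = -57 + 86 = 29$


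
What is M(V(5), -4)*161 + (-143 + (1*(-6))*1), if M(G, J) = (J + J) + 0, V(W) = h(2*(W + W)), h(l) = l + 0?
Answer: -1437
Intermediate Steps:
h(l) = l
V(W) = 4*W (V(W) = 2*(W + W) = 2*(2*W) = 4*W)
M(G, J) = 2*J (M(G, J) = 2*J + 0 = 2*J)
M(V(5), -4)*161 + (-143 + (1*(-6))*1) = (2*(-4))*161 + (-143 + (1*(-6))*1) = -8*161 + (-143 - 6*1) = -1288 + (-143 - 6) = -1288 - 149 = -1437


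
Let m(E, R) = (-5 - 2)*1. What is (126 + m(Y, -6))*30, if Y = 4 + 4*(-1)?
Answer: 3570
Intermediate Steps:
Y = 0 (Y = 4 - 4 = 0)
m(E, R) = -7 (m(E, R) = -7*1 = -7)
(126 + m(Y, -6))*30 = (126 - 7)*30 = 119*30 = 3570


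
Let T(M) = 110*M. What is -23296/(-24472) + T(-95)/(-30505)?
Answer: 3451346/2666137 ≈ 1.2945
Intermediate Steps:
-23296/(-24472) + T(-95)/(-30505) = -23296/(-24472) + (110*(-95))/(-30505) = -23296*(-1/24472) - 10450*(-1/30505) = 416/437 + 2090/6101 = 3451346/2666137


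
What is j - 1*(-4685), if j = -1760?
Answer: 2925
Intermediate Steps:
j - 1*(-4685) = -1760 - 1*(-4685) = -1760 + 4685 = 2925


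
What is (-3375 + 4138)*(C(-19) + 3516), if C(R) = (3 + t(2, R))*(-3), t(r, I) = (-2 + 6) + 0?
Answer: 2666685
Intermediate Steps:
t(r, I) = 4 (t(r, I) = 4 + 0 = 4)
C(R) = -21 (C(R) = (3 + 4)*(-3) = 7*(-3) = -21)
(-3375 + 4138)*(C(-19) + 3516) = (-3375 + 4138)*(-21 + 3516) = 763*3495 = 2666685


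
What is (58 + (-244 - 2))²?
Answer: 35344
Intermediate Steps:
(58 + (-244 - 2))² = (58 - 246)² = (-188)² = 35344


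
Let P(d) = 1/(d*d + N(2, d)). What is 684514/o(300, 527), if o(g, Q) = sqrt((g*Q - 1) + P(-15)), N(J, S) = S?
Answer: 684514*sqrt(6972166110)/33200791 ≈ 1721.5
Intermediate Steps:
P(d) = 1/(d + d**2) (P(d) = 1/(d*d + d) = 1/(d**2 + d) = 1/(d + d**2))
o(g, Q) = sqrt(-209/210 + Q*g) (o(g, Q) = sqrt((g*Q - 1) + 1/((-15)*(1 - 15))) = sqrt((Q*g - 1) - 1/15/(-14)) = sqrt((-1 + Q*g) - 1/15*(-1/14)) = sqrt((-1 + Q*g) + 1/210) = sqrt(-209/210 + Q*g))
684514/o(300, 527) = 684514/((sqrt(-43890 + 44100*527*300)/210)) = 684514/((sqrt(-43890 + 6972210000)/210)) = 684514/((sqrt(6972166110)/210)) = 684514*(sqrt(6972166110)/33200791) = 684514*sqrt(6972166110)/33200791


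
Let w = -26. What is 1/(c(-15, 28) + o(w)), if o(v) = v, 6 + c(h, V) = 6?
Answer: -1/26 ≈ -0.038462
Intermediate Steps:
c(h, V) = 0 (c(h, V) = -6 + 6 = 0)
1/(c(-15, 28) + o(w)) = 1/(0 - 26) = 1/(-26) = -1/26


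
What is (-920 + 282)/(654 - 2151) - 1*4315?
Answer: -6458917/1497 ≈ -4314.6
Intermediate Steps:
(-920 + 282)/(654 - 2151) - 1*4315 = -638/(-1497) - 4315 = -638*(-1/1497) - 4315 = 638/1497 - 4315 = -6458917/1497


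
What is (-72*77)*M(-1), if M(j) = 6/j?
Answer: 33264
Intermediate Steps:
(-72*77)*M(-1) = (-72*77)*(6/(-1)) = -33264*(-1) = -5544*(-6) = 33264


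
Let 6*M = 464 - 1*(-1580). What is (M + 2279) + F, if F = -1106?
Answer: 4541/3 ≈ 1513.7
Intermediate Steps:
M = 1022/3 (M = (464 - 1*(-1580))/6 = (464 + 1580)/6 = (⅙)*2044 = 1022/3 ≈ 340.67)
(M + 2279) + F = (1022/3 + 2279) - 1106 = 7859/3 - 1106 = 4541/3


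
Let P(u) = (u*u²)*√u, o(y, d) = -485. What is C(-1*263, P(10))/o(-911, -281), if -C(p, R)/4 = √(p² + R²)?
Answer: 4*√10069169/485 ≈ 26.171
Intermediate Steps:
P(u) = u^(7/2) (P(u) = u³*√u = u^(7/2))
C(p, R) = -4*√(R² + p²) (C(p, R) = -4*√(p² + R²) = -4*√(R² + p²))
C(-1*263, P(10))/o(-911, -281) = -4*√((10^(7/2))² + (-1*263)²)/(-485) = -4*√((1000*√10)² + (-263)²)*(-1/485) = -4*√(10000000 + 69169)*(-1/485) = -4*√10069169*(-1/485) = 4*√10069169/485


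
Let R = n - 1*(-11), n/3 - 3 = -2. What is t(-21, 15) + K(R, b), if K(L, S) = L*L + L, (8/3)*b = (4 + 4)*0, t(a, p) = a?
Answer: 189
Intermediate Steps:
n = 3 (n = 9 + 3*(-2) = 9 - 6 = 3)
b = 0 (b = 3*((4 + 4)*0)/8 = 3*(8*0)/8 = (3/8)*0 = 0)
R = 14 (R = 3 - 1*(-11) = 3 + 11 = 14)
K(L, S) = L + L² (K(L, S) = L² + L = L + L²)
t(-21, 15) + K(R, b) = -21 + 14*(1 + 14) = -21 + 14*15 = -21 + 210 = 189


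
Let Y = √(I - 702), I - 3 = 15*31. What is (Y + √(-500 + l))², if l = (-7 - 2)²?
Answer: -653 - 6*√10894 ≈ -1279.2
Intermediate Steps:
l = 81 (l = (-9)² = 81)
I = 468 (I = 3 + 15*31 = 3 + 465 = 468)
Y = 3*I*√26 (Y = √(468 - 702) = √(-234) = 3*I*√26 ≈ 15.297*I)
(Y + √(-500 + l))² = (3*I*√26 + √(-500 + 81))² = (3*I*√26 + √(-419))² = (3*I*√26 + I*√419)² = (I*√419 + 3*I*√26)²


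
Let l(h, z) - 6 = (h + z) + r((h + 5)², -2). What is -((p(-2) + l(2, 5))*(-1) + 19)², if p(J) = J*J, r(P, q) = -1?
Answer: -9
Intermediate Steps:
l(h, z) = 5 + h + z (l(h, z) = 6 + ((h + z) - 1) = 6 + (-1 + h + z) = 5 + h + z)
p(J) = J²
-((p(-2) + l(2, 5))*(-1) + 19)² = -(((-2)² + (5 + 2 + 5))*(-1) + 19)² = -((4 + 12)*(-1) + 19)² = -(16*(-1) + 19)² = -(-16 + 19)² = -1*3² = -1*9 = -9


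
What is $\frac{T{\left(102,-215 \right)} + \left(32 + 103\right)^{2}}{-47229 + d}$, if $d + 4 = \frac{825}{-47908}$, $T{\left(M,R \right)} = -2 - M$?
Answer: $- \frac{868140868}{2262839389} \approx -0.38365$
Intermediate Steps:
$d = - \frac{192457}{47908}$ ($d = -4 + \frac{825}{-47908} = -4 + 825 \left(- \frac{1}{47908}\right) = -4 - \frac{825}{47908} = - \frac{192457}{47908} \approx -4.0172$)
$\frac{T{\left(102,-215 \right)} + \left(32 + 103\right)^{2}}{-47229 + d} = \frac{\left(-2 - 102\right) + \left(32 + 103\right)^{2}}{-47229 - \frac{192457}{47908}} = \frac{\left(-2 - 102\right) + 135^{2}}{- \frac{2262839389}{47908}} = \left(-104 + 18225\right) \left(- \frac{47908}{2262839389}\right) = 18121 \left(- \frac{47908}{2262839389}\right) = - \frac{868140868}{2262839389}$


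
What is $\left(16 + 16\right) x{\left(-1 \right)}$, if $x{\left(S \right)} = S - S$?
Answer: $0$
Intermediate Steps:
$x{\left(S \right)} = 0$
$\left(16 + 16\right) x{\left(-1 \right)} = \left(16 + 16\right) 0 = 32 \cdot 0 = 0$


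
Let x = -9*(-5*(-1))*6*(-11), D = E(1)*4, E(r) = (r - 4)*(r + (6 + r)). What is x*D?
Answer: -285120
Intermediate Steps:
E(r) = (-4 + r)*(6 + 2*r)
D = -96 (D = (-24 - 2*1 + 2*1²)*4 = (-24 - 2 + 2*1)*4 = (-24 - 2 + 2)*4 = -24*4 = -96)
x = 2970 (x = -45*6*(-11) = -9*30*(-11) = -270*(-11) = 2970)
x*D = 2970*(-96) = -285120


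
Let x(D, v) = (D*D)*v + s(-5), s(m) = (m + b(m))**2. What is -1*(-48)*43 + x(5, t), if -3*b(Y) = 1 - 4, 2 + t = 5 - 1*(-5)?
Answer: 2280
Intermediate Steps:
t = 8 (t = -2 + (5 - 1*(-5)) = -2 + (5 + 5) = -2 + 10 = 8)
b(Y) = 1 (b(Y) = -(1 - 4)/3 = -1/3*(-3) = 1)
s(m) = (1 + m)**2 (s(m) = (m + 1)**2 = (1 + m)**2)
x(D, v) = 16 + v*D**2 (x(D, v) = (D*D)*v + (1 - 5)**2 = D**2*v + (-4)**2 = v*D**2 + 16 = 16 + v*D**2)
-1*(-48)*43 + x(5, t) = -1*(-48)*43 + (16 + 8*5**2) = 48*43 + (16 + 8*25) = 2064 + (16 + 200) = 2064 + 216 = 2280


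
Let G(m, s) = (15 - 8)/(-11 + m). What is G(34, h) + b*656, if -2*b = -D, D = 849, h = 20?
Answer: 6404863/23 ≈ 2.7847e+5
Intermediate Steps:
G(m, s) = 7/(-11 + m)
b = 849/2 (b = -(-1)*849/2 = -½*(-849) = 849/2 ≈ 424.50)
G(34, h) + b*656 = 7/(-11 + 34) + (849/2)*656 = 7/23 + 278472 = 6404863/23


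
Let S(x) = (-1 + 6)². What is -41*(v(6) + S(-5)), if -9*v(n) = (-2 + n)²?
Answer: -8569/9 ≈ -952.11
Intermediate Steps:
S(x) = 25 (S(x) = 5² = 25)
v(n) = -(-2 + n)²/9
-41*(v(6) + S(-5)) = -41*(-(-2 + 6)²/9 + 25) = -41*(-⅑*4² + 25) = -41*(-⅑*16 + 25) = -41*(-16/9 + 25) = -41*209/9 = -8569/9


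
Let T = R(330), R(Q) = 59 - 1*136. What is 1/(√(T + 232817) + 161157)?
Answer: 53719/8657115303 - 2*√6465/8657115303 ≈ 6.1866e-6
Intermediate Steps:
R(Q) = -77 (R(Q) = 59 - 136 = -77)
T = -77
1/(√(T + 232817) + 161157) = 1/(√(-77 + 232817) + 161157) = 1/(√232740 + 161157) = 1/(6*√6465 + 161157) = 1/(161157 + 6*√6465)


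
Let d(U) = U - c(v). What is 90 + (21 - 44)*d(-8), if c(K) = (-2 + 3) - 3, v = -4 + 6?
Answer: 228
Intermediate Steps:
v = 2
c(K) = -2 (c(K) = 1 - 3 = -2)
d(U) = 2 + U (d(U) = U - 1*(-2) = U + 2 = 2 + U)
90 + (21 - 44)*d(-8) = 90 + (21 - 44)*(2 - 8) = 90 - 23*(-6) = 90 + 138 = 228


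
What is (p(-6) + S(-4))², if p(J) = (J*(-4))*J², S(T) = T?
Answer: 739600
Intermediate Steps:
p(J) = -4*J³ (p(J) = (-4*J)*J² = -4*J³)
(p(-6) + S(-4))² = (-4*(-6)³ - 4)² = (-4*(-216) - 4)² = (864 - 4)² = 860² = 739600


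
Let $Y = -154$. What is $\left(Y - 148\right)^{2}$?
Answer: $91204$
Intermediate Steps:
$\left(Y - 148\right)^{2} = \left(-154 - 148\right)^{2} = \left(-302\right)^{2} = 91204$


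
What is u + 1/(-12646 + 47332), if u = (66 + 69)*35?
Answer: 163891351/34686 ≈ 4725.0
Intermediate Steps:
u = 4725 (u = 135*35 = 4725)
u + 1/(-12646 + 47332) = 4725 + 1/(-12646 + 47332) = 4725 + 1/34686 = 163891351/34686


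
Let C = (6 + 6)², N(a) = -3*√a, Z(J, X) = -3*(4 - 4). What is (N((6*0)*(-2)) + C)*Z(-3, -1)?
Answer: 0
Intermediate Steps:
Z(J, X) = 0 (Z(J, X) = -3*0 = 0)
C = 144 (C = 12² = 144)
(N((6*0)*(-2)) + C)*Z(-3, -1) = (-3*√((6*0)*(-2)) + 144)*0 = (-3*√(0*(-2)) + 144)*0 = (-3*√0 + 144)*0 = (-3*0 + 144)*0 = (0 + 144)*0 = 144*0 = 0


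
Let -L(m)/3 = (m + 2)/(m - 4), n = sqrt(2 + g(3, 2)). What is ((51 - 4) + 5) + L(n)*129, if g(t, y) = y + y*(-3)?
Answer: 181 + 129*I*sqrt(2) ≈ 181.0 + 182.43*I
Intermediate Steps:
g(t, y) = -2*y (g(t, y) = y - 3*y = -2*y)
n = I*sqrt(2) (n = sqrt(2 - 2*2) = sqrt(2 - 4) = sqrt(-2) = I*sqrt(2) ≈ 1.4142*I)
L(m) = -3*(2 + m)/(-4 + m) (L(m) = -3*(m + 2)/(m - 4) = -3*(2 + m)/(-4 + m))
((51 - 4) + 5) + L(n)*129 = ((51 - 4) + 5) + (3*(-2 - I*sqrt(2))/(-4 + I*sqrt(2)))*129 = (47 + 5) + (3*(-2 - I*sqrt(2))/(-4 + I*sqrt(2)))*129 = 52 + 387*(-2 - I*sqrt(2))/(-4 + I*sqrt(2))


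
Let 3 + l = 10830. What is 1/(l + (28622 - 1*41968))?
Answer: -1/2519 ≈ -0.00039698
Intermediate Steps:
l = 10827 (l = -3 + 10830 = 10827)
1/(l + (28622 - 1*41968)) = 1/(10827 + (28622 - 1*41968)) = 1/(10827 + (28622 - 41968)) = 1/(10827 - 13346) = 1/(-2519) = -1/2519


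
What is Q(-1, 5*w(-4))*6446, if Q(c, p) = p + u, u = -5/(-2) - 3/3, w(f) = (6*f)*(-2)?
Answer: 1556709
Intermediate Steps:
w(f) = -12*f
u = 3/2 (u = -5*(-1/2) - 3*1/3 = 5/2 - 1 = 3/2 ≈ 1.5000)
Q(c, p) = 3/2 + p (Q(c, p) = p + 3/2 = 3/2 + p)
Q(-1, 5*w(-4))*6446 = (3/2 + 5*(-12*(-4)))*6446 = (3/2 + 5*48)*6446 = (3/2 + 240)*6446 = (483/2)*6446 = 1556709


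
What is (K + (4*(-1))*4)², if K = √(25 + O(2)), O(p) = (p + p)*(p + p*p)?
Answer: 81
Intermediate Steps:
O(p) = 2*p*(p + p²) (O(p) = (2*p)*(p + p²) = 2*p*(p + p²))
K = 7 (K = √(25 + 2*2²*(1 + 2)) = √(25 + 2*4*3) = √(25 + 24) = √49 = 7)
(K + (4*(-1))*4)² = (7 + (4*(-1))*4)² = (7 - 4*4)² = (7 - 16)² = (-9)² = 81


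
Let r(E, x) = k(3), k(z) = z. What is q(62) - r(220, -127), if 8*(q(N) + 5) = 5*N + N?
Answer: 77/2 ≈ 38.500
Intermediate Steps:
r(E, x) = 3
q(N) = -5 + 3*N/4 (q(N) = -5 + (5*N + N)/8 = -5 + (6*N)/8 = -5 + 3*N/4)
q(62) - r(220, -127) = (-5 + (¾)*62) - 1*3 = (-5 + 93/2) - 3 = 83/2 - 3 = 77/2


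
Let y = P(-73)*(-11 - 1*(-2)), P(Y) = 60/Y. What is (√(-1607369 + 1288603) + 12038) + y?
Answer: 879314/73 + I*√318766 ≈ 12045.0 + 564.59*I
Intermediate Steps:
y = 540/73 (y = (60/(-73))*(-11 - 1*(-2)) = (60*(-1/73))*(-11 + 2) = -60/73*(-9) = 540/73 ≈ 7.3973)
(√(-1607369 + 1288603) + 12038) + y = (√(-1607369 + 1288603) + 12038) + 540/73 = (√(-318766) + 12038) + 540/73 = (I*√318766 + 12038) + 540/73 = (12038 + I*√318766) + 540/73 = 879314/73 + I*√318766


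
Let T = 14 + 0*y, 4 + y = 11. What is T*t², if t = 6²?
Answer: 18144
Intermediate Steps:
y = 7 (y = -4 + 11 = 7)
t = 36
T = 14 (T = 14 + 0*7 = 14 + 0 = 14)
T*t² = 14*36² = 14*1296 = 18144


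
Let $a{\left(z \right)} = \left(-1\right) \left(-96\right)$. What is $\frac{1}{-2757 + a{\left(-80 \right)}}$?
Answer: $- \frac{1}{2661} \approx -0.0003758$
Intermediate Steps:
$a{\left(z \right)} = 96$
$\frac{1}{-2757 + a{\left(-80 \right)}} = \frac{1}{-2757 + 96} = \frac{1}{-2661} = - \frac{1}{2661}$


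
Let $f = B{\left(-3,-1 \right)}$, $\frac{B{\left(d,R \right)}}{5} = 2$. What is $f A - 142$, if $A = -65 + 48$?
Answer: $-312$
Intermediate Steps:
$B{\left(d,R \right)} = 10$ ($B{\left(d,R \right)} = 5 \cdot 2 = 10$)
$f = 10$
$A = -17$
$f A - 142 = 10 \left(-17\right) - 142 = -170 - 142 = -312$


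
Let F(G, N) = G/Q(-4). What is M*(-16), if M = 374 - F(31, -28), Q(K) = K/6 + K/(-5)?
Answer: -2264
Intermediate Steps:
Q(K) = -K/30 (Q(K) = K*(⅙) + K*(-⅕) = K/6 - K/5 = -K/30)
F(G, N) = 15*G/2 (F(G, N) = G/((-1/30*(-4))) = G/(2/15) = G*(15/2) = 15*G/2)
M = 283/2 (M = 374 - 15*31/2 = 374 - 1*465/2 = 374 - 465/2 = 283/2 ≈ 141.50)
M*(-16) = (283/2)*(-16) = -2264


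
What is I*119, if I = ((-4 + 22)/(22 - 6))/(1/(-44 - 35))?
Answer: -84609/8 ≈ -10576.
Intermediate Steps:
I = -711/8 (I = (18/16)/(1/(-79)) = (18*(1/16))/(-1/79) = (9/8)*(-79) = -711/8 ≈ -88.875)
I*119 = -711/8*119 = -84609/8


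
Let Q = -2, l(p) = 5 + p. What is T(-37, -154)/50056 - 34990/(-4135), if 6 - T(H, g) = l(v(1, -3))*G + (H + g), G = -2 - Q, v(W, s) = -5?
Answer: 350454807/41396312 ≈ 8.4659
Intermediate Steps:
G = 0 (G = -2 - 1*(-2) = -2 + 2 = 0)
T(H, g) = 6 - H - g (T(H, g) = 6 - ((5 - 5)*0 + (H + g)) = 6 - (0*0 + (H + g)) = 6 - (0 + (H + g)) = 6 - (H + g) = 6 + (-H - g) = 6 - H - g)
T(-37, -154)/50056 - 34990/(-4135) = (6 - 1*(-37) - 1*(-154))/50056 - 34990/(-4135) = (6 + 37 + 154)*(1/50056) - 34990*(-1/4135) = 197*(1/50056) + 6998/827 = 197/50056 + 6998/827 = 350454807/41396312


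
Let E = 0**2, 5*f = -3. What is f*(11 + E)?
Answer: -33/5 ≈ -6.6000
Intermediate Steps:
f = -3/5 (f = (1/5)*(-3) = -3/5 ≈ -0.60000)
E = 0
f*(11 + E) = -3*(11 + 0)/5 = -3/5*11 = -33/5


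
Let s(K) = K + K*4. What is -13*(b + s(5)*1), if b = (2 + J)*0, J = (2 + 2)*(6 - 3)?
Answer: -325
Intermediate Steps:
J = 12 (J = 4*3 = 12)
s(K) = 5*K (s(K) = K + 4*K = 5*K)
b = 0 (b = (2 + 12)*0 = 14*0 = 0)
-13*(b + s(5)*1) = -13*(0 + (5*5)*1) = -13*(0 + 25*1) = -13*(0 + 25) = -13*25 = -325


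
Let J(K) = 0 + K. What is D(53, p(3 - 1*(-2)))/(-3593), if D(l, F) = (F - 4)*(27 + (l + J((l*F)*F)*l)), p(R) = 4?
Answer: 0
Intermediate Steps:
J(K) = K
D(l, F) = (-4 + F)*(27 + l + F²*l²) (D(l, F) = (F - 4)*(27 + (l + ((l*F)*F)*l)) = (-4 + F)*(27 + (l + ((F*l)*F)*l)) = (-4 + F)*(27 + (l + (l*F²)*l)) = (-4 + F)*(27 + (l + F²*l²)) = (-4 + F)*(27 + l + F²*l²))
D(53, p(3 - 1*(-2)))/(-3593) = (-108 - 4*53 + 27*4 + 4*53 + 4³*53² - 4*4²*53²)/(-3593) = (-108 - 212 + 108 + 212 + 64*2809 - 4*16*2809)*(-1/3593) = (-108 - 212 + 108 + 212 + 179776 - 179776)*(-1/3593) = 0*(-1/3593) = 0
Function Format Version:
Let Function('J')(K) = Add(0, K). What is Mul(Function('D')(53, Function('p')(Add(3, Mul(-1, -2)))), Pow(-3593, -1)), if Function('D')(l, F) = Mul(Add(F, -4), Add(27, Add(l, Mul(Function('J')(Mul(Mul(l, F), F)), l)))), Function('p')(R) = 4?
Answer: 0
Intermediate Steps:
Function('J')(K) = K
Function('D')(l, F) = Mul(Add(-4, F), Add(27, l, Mul(Pow(F, 2), Pow(l, 2)))) (Function('D')(l, F) = Mul(Add(F, -4), Add(27, Add(l, Mul(Mul(Mul(l, F), F), l)))) = Mul(Add(-4, F), Add(27, Add(l, Mul(Mul(Mul(F, l), F), l)))) = Mul(Add(-4, F), Add(27, Add(l, Mul(Mul(l, Pow(F, 2)), l)))) = Mul(Add(-4, F), Add(27, Add(l, Mul(Pow(F, 2), Pow(l, 2))))) = Mul(Add(-4, F), Add(27, l, Mul(Pow(F, 2), Pow(l, 2)))))
Mul(Function('D')(53, Function('p')(Add(3, Mul(-1, -2)))), Pow(-3593, -1)) = Mul(Add(-108, Mul(-4, 53), Mul(27, 4), Mul(4, 53), Mul(Pow(4, 3), Pow(53, 2)), Mul(-4, Pow(4, 2), Pow(53, 2))), Pow(-3593, -1)) = Mul(Add(-108, -212, 108, 212, Mul(64, 2809), Mul(-4, 16, 2809)), Rational(-1, 3593)) = Mul(Add(-108, -212, 108, 212, 179776, -179776), Rational(-1, 3593)) = Mul(0, Rational(-1, 3593)) = 0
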